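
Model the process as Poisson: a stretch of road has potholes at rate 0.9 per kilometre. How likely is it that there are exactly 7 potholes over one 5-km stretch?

Over the interval, μ = 0.9 × 5 = 4.5 (a 5-km stretch = 5 kilometres).
P(N = 7) = e^(−μ) μ^7/7! = e^(−4.5) · 4.5^7/5040 ≈ 0.0824.

0.0824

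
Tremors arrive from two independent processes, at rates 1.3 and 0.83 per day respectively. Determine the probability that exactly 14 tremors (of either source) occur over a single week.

0.1030

Independent Poisson processes superpose: combined rate λ = 1.3 + 0.83 = 2.13 per day.
Over the interval, μ = 2.13 × 7 = 14.91 (a week = 7 days).
P(N = 14) = e^(−14.91) · 14.91^14/14! ≈ 0.1030.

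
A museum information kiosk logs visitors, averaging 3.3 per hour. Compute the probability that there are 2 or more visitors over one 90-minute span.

Over the interval, μ = 3.3 × 1.5 = 4.95 (a 90-minute span = 1.5 hours).
P(N ≥ 2) = 1 − P(N ≤ 1) = 1 − Σ_{j=0}^{1} e^(−μ) μ^j/j! ≈ 0.9579.

0.9579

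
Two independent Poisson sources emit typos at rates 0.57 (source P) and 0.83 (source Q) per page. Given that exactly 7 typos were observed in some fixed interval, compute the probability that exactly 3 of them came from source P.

0.2918

Given the total, each event is independently from source P with probability p = λ_P/(λ_P+λ_Q) = 0.57/1.4 ≈ 0.4071.
So K ~ Binomial(7, 0.57/1.4): P(K = 3) = C(7,3) · (0.57/1.4)^3 · (0.83/1.4)^4 ≈ 0.2918.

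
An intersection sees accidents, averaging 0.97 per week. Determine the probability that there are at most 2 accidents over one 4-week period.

Over the interval, μ = 0.97 × 4 = 3.88 (a 4-week period = 4 weeks).
P(N ≤ 2) = Σ_{j=0}^{2} e^(−μ) μ^j/j! ≈ 0.2562.

0.2562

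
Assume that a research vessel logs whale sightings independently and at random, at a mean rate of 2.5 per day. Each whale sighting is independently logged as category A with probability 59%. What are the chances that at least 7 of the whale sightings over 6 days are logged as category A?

Thinning: the whale sightings that are logged as category A themselves form a Poisson process with rate 0.59 × 2.5 = 1.475 per day.
Over the interval, μ = 1.475 × 6 = 8.85 (6 days).
P(N ≥ 7) = 1 − P(N ≤ 6) ≈ 0.7792.

0.7792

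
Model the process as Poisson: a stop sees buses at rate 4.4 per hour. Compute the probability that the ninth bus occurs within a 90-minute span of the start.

0.2204

Over the interval, μ = 4.4 × 1.5 = 6.6 (a 90-minute span = 1.5 hours).
The ninth arrival falls in the interval iff at least 9 events occur there: P(S_9 ≤ t) = P(N ≥ 9) = 1 − P(N ≤ 8) ≈ 0.2204.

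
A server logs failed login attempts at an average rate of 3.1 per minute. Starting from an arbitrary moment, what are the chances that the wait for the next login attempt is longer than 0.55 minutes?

0.1818

The wait for the next event is exponential with rate λ = 3.1 per minute.
P(T > 0.55) = e^(−λt) = e^(−3.1 × 0.55) = e^(−1.705) ≈ 0.1818.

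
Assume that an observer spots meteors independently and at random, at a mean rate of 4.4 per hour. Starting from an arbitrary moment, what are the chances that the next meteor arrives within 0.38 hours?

0.8121

Inter-arrival times are exponential with rate λ = 4.4 per hour.
P(T ≤ 0.38) = 1 − e^(−λt) = 1 − e^(−4.4 × 0.38) = 1 − e^(−1.672) ≈ 0.8121.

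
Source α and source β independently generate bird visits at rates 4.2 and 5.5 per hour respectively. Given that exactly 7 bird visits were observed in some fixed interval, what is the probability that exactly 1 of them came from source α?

Given the total, each event is independently from source α with probability p = λ_α/(λ_α+λ_β) = 4.2/9.7 ≈ 0.4330.
So K ~ Binomial(7, 4.2/9.7): P(K = 1) = C(7,1) · (4.2/9.7)^1 · (5.5/9.7)^6 ≈ 0.1007.

0.1007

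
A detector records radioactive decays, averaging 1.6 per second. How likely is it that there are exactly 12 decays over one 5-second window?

Over the interval, μ = 1.6 × 5 = 8 (a 5-second window = 5 seconds).
P(N = 12) = e^(−μ) μ^12/12! = e^(−8) · 8^12/479001600 ≈ 0.0481.

0.0481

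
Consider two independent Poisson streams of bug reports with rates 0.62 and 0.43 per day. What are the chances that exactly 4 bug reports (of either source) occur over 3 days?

0.1758

Independent Poisson processes superpose: combined rate λ = 0.62 + 0.43 = 1.05 per day.
Over the interval, μ = 1.05 × 3 = 3.15 (3 days).
P(N = 4) = e^(−3.15) · 3.15^4/4! ≈ 0.1758.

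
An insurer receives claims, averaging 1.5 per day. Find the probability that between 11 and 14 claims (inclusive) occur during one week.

0.3671

Over the interval, μ = 1.5 × 7 = 10.5 (a week = 7 days).
P(11 ≤ N ≤ 14) = Σ_{j=11}^{14} e^(−10.5) · 10.5^j/j! ≈ 0.3671.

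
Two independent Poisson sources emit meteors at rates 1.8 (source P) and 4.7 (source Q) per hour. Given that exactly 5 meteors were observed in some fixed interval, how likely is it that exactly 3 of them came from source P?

0.1110

Given the total, each event is independently from source P with probability p = λ_P/(λ_P+λ_Q) = 1.8/6.5 ≈ 0.2769.
So K ~ Binomial(5, 1.8/6.5): P(K = 3) = C(5,3) · (1.8/6.5)^3 · (4.7/6.5)^2 ≈ 0.1110.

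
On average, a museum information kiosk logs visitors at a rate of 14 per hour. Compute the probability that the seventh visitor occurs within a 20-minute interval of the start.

Over the interval, μ = 14 × 1/3 ≈ 4.66667 (a 20-minute interval = 1/3 hours).
The seventh arrival falls in the interval iff at least 7 events occur there: P(S_7 ≤ t) = P(N ≥ 7) = 1 − P(N ≤ 6) ≈ 0.1909.

0.1909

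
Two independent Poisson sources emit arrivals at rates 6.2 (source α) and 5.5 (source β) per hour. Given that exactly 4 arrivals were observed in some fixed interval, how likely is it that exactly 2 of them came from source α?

Given the total, each event is independently from source α with probability p = λ_α/(λ_α+λ_β) = 6.2/11.7 ≈ 0.5299.
So K ~ Binomial(4, 6.2/11.7): P(K = 2) = C(4,2) · (6.2/11.7)^2 · (5.5/11.7)^2 ≈ 0.3723.

0.3723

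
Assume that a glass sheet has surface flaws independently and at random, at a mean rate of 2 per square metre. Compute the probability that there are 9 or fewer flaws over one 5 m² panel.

0.4579

Over the interval, μ = 2 × 5 = 10 (a 5 m² panel = 5 square metres).
P(N ≤ 9) = Σ_{j=0}^{9} e^(−μ) μ^j/j! ≈ 0.4579.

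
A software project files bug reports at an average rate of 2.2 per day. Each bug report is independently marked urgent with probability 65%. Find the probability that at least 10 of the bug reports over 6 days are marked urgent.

Thinning: the bug reports that are marked urgent themselves form a Poisson process with rate 0.65 × 2.2 = 1.43 per day.
Over the interval, μ = 1.43 × 6 = 8.58 (6 days).
P(N ≥ 10) = 1 − P(N ≤ 9) ≈ 0.3574.

0.3574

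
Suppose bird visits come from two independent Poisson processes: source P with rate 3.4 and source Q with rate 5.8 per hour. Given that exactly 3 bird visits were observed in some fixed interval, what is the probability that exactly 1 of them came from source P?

0.4406

Given the total, each event is independently from source P with probability p = λ_P/(λ_P+λ_Q) = 3.4/9.2 ≈ 0.3696.
So K ~ Binomial(3, 3.4/9.2): P(K = 1) = C(3,1) · (3.4/9.2)^1 · (5.8/9.2)^2 ≈ 0.4406.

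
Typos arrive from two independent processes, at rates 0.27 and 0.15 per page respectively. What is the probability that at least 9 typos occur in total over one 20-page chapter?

0.4631

Independent Poisson processes superpose: combined rate λ = 0.27 + 0.15 = 0.42 per page.
Over the interval, μ = 0.42 × 20 = 8.4 (a 20-page chapter = 20 pages).
P(N ≥ 9) = 1 − P(N ≤ 8) ≈ 0.4631.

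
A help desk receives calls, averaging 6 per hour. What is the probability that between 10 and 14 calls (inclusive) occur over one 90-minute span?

Over the interval, μ = 6 × 1.5 = 9 (a 90-minute span = 1.5 hours).
P(10 ≤ N ≤ 14) = Σ_{j=10}^{14} e^(−9) · 9^j/j! ≈ 0.3711.

0.3711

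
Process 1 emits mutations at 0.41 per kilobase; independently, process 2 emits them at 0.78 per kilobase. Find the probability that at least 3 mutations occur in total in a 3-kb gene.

0.6919

Independent Poisson processes superpose: combined rate λ = 0.41 + 0.78 = 1.19 per kilobase.
Over the interval, μ = 1.19 × 3 = 3.57 (a 3-kb gene = 3 kilobases).
P(N ≥ 3) = 1 − P(N ≤ 2) ≈ 0.6919.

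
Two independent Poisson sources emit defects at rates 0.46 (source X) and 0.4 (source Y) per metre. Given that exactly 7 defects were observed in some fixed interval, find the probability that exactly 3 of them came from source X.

0.2507

Given the total, each event is independently from source X with probability p = λ_X/(λ_X+λ_Y) = 0.46/0.86 ≈ 0.5349.
So K ~ Binomial(7, 0.46/0.86): P(K = 3) = C(7,3) · (0.46/0.86)^3 · (0.4/0.86)^4 ≈ 0.2507.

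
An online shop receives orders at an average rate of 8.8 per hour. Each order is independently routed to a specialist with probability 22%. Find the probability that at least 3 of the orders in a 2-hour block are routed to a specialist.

0.7425

Thinning: the orders that are routed to a specialist themselves form a Poisson process with rate 0.22 × 8.8 = 1.936 per hour.
Over the interval, μ = 1.936 × 2 = 3.872 (a 2-hour block = 2 hours).
P(N ≥ 3) = 1 − P(N ≤ 2) ≈ 0.7425.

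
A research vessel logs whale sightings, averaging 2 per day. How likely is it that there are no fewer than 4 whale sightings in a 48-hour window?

Over the interval, μ = 2 × 2 = 4 (a 48-hour window = 2 days).
P(N ≥ 4) = 1 − P(N ≤ 3) = 1 − Σ_{j=0}^{3} e^(−μ) μ^j/j! ≈ 0.5665.

0.5665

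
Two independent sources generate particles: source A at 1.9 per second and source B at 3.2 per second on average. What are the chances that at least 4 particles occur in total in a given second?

Independent Poisson processes superpose: combined rate λ = 1.9 + 3.2 = 5.1 per second.
So μ = 5.1.
P(N ≥ 4) = 1 − P(N ≤ 3) ≈ 0.7487.

0.7487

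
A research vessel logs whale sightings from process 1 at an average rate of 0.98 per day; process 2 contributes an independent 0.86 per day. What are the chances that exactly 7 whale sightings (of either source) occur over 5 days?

0.1118

Independent Poisson processes superpose: combined rate λ = 0.98 + 0.86 = 1.84 per day.
Over the interval, μ = 1.84 × 5 = 9.2 (5 days).
P(N = 7) = e^(−9.2) · 9.2^7/7! ≈ 0.1118.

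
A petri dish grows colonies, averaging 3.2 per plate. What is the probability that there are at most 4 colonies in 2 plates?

Over the interval, μ = 3.2 × 2 = 6.4 (2 plates).
P(N ≤ 4) = Σ_{j=0}^{4} e^(−μ) μ^j/j! ≈ 0.2351.

0.2351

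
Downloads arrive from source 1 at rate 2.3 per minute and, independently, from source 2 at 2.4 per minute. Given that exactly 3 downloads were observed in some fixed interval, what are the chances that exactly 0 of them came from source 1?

Given the total, each event is independently from source 1 with probability p = λ_1/(λ_1+λ_2) = 2.3/4.7 ≈ 0.4894.
So K ~ Binomial(3, 2.3/4.7): P(K = 0) = C(3,0) · (2.3/4.7)^0 · (2.4/4.7)^3 ≈ 0.1331.

0.1331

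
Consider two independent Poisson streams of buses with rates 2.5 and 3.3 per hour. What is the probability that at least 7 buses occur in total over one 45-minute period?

Independent Poisson processes superpose: combined rate λ = 2.5 + 3.3 = 5.8 per hour.
Over the interval, μ = 5.8 × 0.75 = 4.35 (a 45-minute period = 0.75 hours).
P(N ≥ 7) = 1 − P(N ≤ 6) ≈ 0.1502.

0.1502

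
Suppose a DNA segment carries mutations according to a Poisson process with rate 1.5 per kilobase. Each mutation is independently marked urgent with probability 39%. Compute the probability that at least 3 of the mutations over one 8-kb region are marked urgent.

0.8457

Thinning: the mutations that are marked urgent themselves form a Poisson process with rate 0.39 × 1.5 = 0.585 per kilobase.
Over the interval, μ = 0.585 × 8 = 4.68 (an 8-kb region = 8 kilobases).
P(N ≥ 3) = 1 − P(N ≤ 2) ≈ 0.8457.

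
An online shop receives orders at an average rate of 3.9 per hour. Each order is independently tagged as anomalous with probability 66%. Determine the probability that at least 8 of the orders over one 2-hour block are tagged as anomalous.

Thinning: the orders that are tagged as anomalous themselves form a Poisson process with rate 0.66 × 3.9 = 2.574 per hour.
Over the interval, μ = 2.574 × 2 = 5.148 (a 2-hour block = 2 hours).
P(N ≥ 8) = 1 − P(N ≤ 7) ≈ 0.1493.

0.1493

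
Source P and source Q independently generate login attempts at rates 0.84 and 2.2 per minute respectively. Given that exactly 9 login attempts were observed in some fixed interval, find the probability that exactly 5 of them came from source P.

0.0557

Given the total, each event is independently from source P with probability p = λ_P/(λ_P+λ_Q) = 0.84/3.04 ≈ 0.2763.
So K ~ Binomial(9, 0.84/3.04): P(K = 5) = C(9,5) · (0.84/3.04)^5 · (2.2/3.04)^4 ≈ 0.0557.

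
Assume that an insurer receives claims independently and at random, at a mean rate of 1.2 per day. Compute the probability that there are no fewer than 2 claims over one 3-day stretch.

0.8743

Over the interval, μ = 1.2 × 3 = 3.6 (a 3-day stretch = 3 days).
P(N ≥ 2) = 1 − P(N ≤ 1) = 1 − Σ_{j=0}^{1} e^(−μ) μ^j/j! ≈ 0.8743.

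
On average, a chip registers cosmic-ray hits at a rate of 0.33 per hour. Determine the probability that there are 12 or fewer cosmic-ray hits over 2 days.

0.2039

Over the interval, μ = 0.33 × 48 = 15.84 (2 days = 48 hours).
P(N ≤ 12) = Σ_{j=0}^{12} e^(−μ) μ^j/j! ≈ 0.2039.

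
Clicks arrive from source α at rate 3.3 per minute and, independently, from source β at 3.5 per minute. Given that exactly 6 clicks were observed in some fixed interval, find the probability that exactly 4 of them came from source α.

Given the total, each event is independently from source α with probability p = λ_α/(λ_α+λ_β) = 3.3/6.8 ≈ 0.4853.
So K ~ Binomial(6, 3.3/6.8): P(K = 4) = C(6,4) · (3.3/6.8)^4 · (3.5/6.8)^2 ≈ 0.2204.

0.2204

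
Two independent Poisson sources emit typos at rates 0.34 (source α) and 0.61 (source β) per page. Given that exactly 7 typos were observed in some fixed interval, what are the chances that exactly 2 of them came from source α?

0.2936

Given the total, each event is independently from source α with probability p = λ_α/(λ_α+λ_β) = 0.34/0.95 ≈ 0.3579.
So K ~ Binomial(7, 0.34/0.95): P(K = 2) = C(7,2) · (0.34/0.95)^2 · (0.61/0.95)^5 ≈ 0.2936.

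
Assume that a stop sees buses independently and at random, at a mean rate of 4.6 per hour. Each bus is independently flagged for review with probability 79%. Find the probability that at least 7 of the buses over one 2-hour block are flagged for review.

Thinning: the buses that are flagged for review themselves form a Poisson process with rate 0.79 × 4.6 = 3.634 per hour.
Over the interval, μ = 3.634 × 2 = 7.268 (a 2-hour block = 2 hours).
P(N ≥ 7) = 1 − P(N ≤ 6) ≈ 0.5894.

0.5894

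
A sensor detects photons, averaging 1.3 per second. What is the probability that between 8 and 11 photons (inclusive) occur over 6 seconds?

Over the interval, μ = 1.3 × 6 = 7.8 (6 seconds).
P(8 ≤ N ≤ 11) = Σ_{j=8}^{11} e^(−7.8) · 7.8^j/j! ≈ 0.4208.

0.4208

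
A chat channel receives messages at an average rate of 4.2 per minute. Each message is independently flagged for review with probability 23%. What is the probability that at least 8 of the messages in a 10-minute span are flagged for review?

Thinning: the messages that are flagged for review themselves form a Poisson process with rate 0.23 × 4.2 = 0.966 per minute.
Over the interval, μ = 0.966 × 10 = 9.66 (a 10-minute span = 10 minutes).
P(N ≥ 8) = 1 − P(N ≤ 7) ≈ 0.7476.

0.7476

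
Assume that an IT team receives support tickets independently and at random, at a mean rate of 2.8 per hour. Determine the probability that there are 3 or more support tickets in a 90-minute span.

0.7898

Over the interval, μ = 2.8 × 1.5 = 4.2 (a 90-minute span = 1.5 hours).
P(N ≥ 3) = 1 − P(N ≤ 2) = 1 − Σ_{j=0}^{2} e^(−μ) μ^j/j! ≈ 0.7898.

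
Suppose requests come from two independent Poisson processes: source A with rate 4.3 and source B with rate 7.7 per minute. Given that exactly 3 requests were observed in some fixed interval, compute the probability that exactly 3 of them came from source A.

0.0460

Given the total, each event is independently from source A with probability p = λ_A/(λ_A+λ_B) = 4.3/12 ≈ 0.3583.
So K ~ Binomial(3, 4.3/12): P(K = 3) = C(3,3) · (4.3/12)^3 · (7.7/12)^0 ≈ 0.0460.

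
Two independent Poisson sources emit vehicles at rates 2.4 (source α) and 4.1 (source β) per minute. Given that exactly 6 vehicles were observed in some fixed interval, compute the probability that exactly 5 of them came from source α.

0.0260

Given the total, each event is independently from source α with probability p = λ_α/(λ_α+λ_β) = 2.4/6.5 ≈ 0.3692.
So K ~ Binomial(6, 2.4/6.5): P(K = 5) = C(6,5) · (2.4/6.5)^5 · (4.1/6.5)^1 ≈ 0.0260.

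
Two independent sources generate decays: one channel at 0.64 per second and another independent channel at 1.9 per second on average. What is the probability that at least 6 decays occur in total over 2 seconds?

Independent Poisson processes superpose: combined rate λ = 0.64 + 1.9 = 2.54 per second.
Over the interval, μ = 2.54 × 2 = 5.08 (2 seconds).
P(N ≥ 6) = 1 − P(N ≤ 5) ≈ 0.3981.

0.3981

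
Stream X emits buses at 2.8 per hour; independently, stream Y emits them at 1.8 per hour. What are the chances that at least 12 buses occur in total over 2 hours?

Independent Poisson processes superpose: combined rate λ = 2.8 + 1.8 = 4.6 per hour.
Over the interval, μ = 4.6 × 2 = 9.2 (2 hours).
P(N ≥ 12) = 1 − P(N ≤ 11) ≈ 0.2168.

0.2168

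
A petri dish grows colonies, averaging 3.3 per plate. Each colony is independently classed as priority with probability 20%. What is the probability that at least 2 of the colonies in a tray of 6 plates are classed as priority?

0.9054

Thinning: the colonies that are classed as priority themselves form a Poisson process with rate 0.2 × 3.3 = 0.66 per plate.
Over the interval, μ = 0.66 × 6 = 3.96 (a tray of 6 plates = 6 plates).
P(N ≥ 2) = 1 − P(N ≤ 1) ≈ 0.9054.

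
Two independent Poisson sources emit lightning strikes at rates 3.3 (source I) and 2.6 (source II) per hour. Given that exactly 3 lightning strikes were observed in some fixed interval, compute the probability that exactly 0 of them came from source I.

0.0856

Given the total, each event is independently from source I with probability p = λ_I/(λ_I+λ_II) = 3.3/5.9 ≈ 0.5593.
So K ~ Binomial(3, 3.3/5.9): P(K = 0) = C(3,0) · (3.3/5.9)^0 · (2.6/5.9)^3 ≈ 0.0856.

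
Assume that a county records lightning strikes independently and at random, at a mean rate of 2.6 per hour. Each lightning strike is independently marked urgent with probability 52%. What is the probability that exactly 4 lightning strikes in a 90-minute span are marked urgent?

0.0927

Thinning: the lightning strikes that are marked urgent themselves form a Poisson process with rate 0.52 × 2.6 = 1.352 per hour.
Over the interval, μ = 1.352 × 1.5 = 2.028 (a 90-minute span = 1.5 hours).
P(N = 4) = e^(−2.028) · 2.028^4/4! ≈ 0.0927.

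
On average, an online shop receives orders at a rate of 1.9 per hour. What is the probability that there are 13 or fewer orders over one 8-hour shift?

0.3444

Over the interval, μ = 1.9 × 8 = 15.2 (an 8-hour shift = 8 hours).
P(N ≤ 13) = Σ_{j=0}^{13} e^(−μ) μ^j/j! ≈ 0.3444.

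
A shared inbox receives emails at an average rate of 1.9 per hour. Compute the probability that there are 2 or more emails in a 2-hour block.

0.8926

Over the interval, μ = 1.9 × 2 = 3.8 (a 2-hour block = 2 hours).
P(N ≥ 2) = 1 − P(N ≤ 1) = 1 − Σ_{j=0}^{1} e^(−μ) μ^j/j! ≈ 0.8926.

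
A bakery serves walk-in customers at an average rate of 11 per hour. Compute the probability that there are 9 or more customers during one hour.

With mean μ = 11 per hour,
P(N ≥ 9) = 1 − P(N ≤ 8) = 1 − Σ_{j=0}^{8} e^(−μ) μ^j/j! ≈ 0.7680.

0.7680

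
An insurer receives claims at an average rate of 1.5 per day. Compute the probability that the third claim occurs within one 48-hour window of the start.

0.5768

Over the interval, μ = 1.5 × 2 = 3 (a 48-hour window = 2 days).
The third arrival falls in the interval iff at least 3 events occur there: P(S_3 ≤ t) = P(N ≥ 3) = 1 − P(N ≤ 2) ≈ 0.5768.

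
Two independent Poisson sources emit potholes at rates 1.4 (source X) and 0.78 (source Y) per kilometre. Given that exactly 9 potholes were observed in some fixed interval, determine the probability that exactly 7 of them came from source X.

0.2076

Given the total, each event is independently from source X with probability p = λ_X/(λ_X+λ_Y) = 1.4/2.18 ≈ 0.6422.
So K ~ Binomial(9, 1.4/2.18): P(K = 7) = C(9,7) · (1.4/2.18)^7 · (0.78/2.18)^2 ≈ 0.2076.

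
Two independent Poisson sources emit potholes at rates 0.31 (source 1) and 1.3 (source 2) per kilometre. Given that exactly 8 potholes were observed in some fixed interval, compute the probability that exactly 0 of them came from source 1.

Given the total, each event is independently from source 1 with probability p = λ_1/(λ_1+λ_2) = 0.31/1.61 ≈ 0.1925.
So K ~ Binomial(8, 0.31/1.61): P(K = 0) = C(8,0) · (0.31/1.61)^0 · (1.3/1.61)^8 ≈ 0.1807.

0.1807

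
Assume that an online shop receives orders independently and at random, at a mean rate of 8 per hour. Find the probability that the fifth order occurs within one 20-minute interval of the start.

0.1322

Over the interval, μ = 8 × 1/3 ≈ 2.66667 (a 20-minute interval = 1/3 hours).
The fifth arrival falls in the interval iff at least 5 events occur there: P(S_5 ≤ t) = P(N ≥ 5) = 1 − P(N ≤ 4) ≈ 0.1322.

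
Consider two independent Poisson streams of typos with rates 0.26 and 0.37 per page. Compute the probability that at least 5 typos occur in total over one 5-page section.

Independent Poisson processes superpose: combined rate λ = 0.26 + 0.37 = 0.63 per page.
Over the interval, μ = 0.63 × 5 = 3.15 (a 5-page section = 5 pages).
P(N ≥ 5) = 1 − P(N ≤ 4) ≈ 0.2105.

0.2105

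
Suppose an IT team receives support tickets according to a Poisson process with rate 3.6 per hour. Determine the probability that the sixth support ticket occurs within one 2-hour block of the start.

Over the interval, μ = 3.6 × 2 = 7.2 (a 2-hour block = 2 hours).
The sixth arrival falls in the interval iff at least 6 events occur there: P(S_6 ≤ t) = P(N ≥ 6) = 1 − P(N ≤ 5) ≈ 0.7241.

0.7241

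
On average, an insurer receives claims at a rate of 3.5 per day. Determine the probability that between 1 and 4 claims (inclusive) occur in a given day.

0.6952

With mean μ = 3.5 per day,
P(1 ≤ N ≤ 4) = Σ_{j=1}^{4} e^(−3.5) · 3.5^j/j! ≈ 0.6952.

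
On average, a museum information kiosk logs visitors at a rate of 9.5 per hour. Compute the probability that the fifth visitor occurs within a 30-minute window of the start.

0.5146

Over the interval, μ = 9.5 × 0.5 = 4.75 (a 30-minute window = 0.5 hours).
The fifth arrival falls in the interval iff at least 5 events occur there: P(S_5 ≤ t) = P(N ≥ 5) = 1 − P(N ≤ 4) ≈ 0.5146.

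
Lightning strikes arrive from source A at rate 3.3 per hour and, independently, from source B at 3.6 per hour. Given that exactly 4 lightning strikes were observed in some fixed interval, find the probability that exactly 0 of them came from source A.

0.0741

Given the total, each event is independently from source A with probability p = λ_A/(λ_A+λ_B) = 3.3/6.9 ≈ 0.4783.
So K ~ Binomial(4, 3.3/6.9): P(K = 0) = C(4,0) · (3.3/6.9)^0 · (3.6/6.9)^4 ≈ 0.0741.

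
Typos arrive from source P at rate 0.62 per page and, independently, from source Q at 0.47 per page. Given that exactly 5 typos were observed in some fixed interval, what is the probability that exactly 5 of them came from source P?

Given the total, each event is independently from source P with probability p = λ_P/(λ_P+λ_Q) = 0.62/1.09 ≈ 0.5688.
So K ~ Binomial(5, 0.62/1.09): P(K = 5) = C(5,5) · (0.62/1.09)^5 · (0.47/1.09)^0 ≈ 0.0595.

0.0595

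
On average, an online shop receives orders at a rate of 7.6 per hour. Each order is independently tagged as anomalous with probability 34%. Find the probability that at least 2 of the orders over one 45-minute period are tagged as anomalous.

0.5770

Thinning: the orders that are tagged as anomalous themselves form a Poisson process with rate 0.34 × 7.6 = 2.584 per hour.
Over the interval, μ = 2.584 × 0.75 = 1.938 (a 45-minute period = 0.75 hours).
P(N ≥ 2) = 1 − P(N ≤ 1) ≈ 0.5770.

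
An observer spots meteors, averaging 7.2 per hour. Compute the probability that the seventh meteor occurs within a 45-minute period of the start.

Over the interval, μ = 7.2 × 0.75 = 5.4 (a 45-minute period = 0.75 hours).
The seventh arrival falls in the interval iff at least 7 events occur there: P(S_7 ≤ t) = P(N ≥ 7) = 1 − P(N ≤ 6) ≈ 0.2983.

0.2983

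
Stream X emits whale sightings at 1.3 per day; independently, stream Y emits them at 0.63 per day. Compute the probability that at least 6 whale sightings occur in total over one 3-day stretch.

0.5200

Independent Poisson processes superpose: combined rate λ = 1.3 + 0.63 = 1.93 per day.
Over the interval, μ = 1.93 × 3 = 5.79 (a 3-day stretch = 3 days).
P(N ≥ 6) = 1 − P(N ≤ 5) ≈ 0.5200.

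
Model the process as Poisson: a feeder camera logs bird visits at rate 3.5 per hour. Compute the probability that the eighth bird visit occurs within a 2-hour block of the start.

0.4013

Over the interval, μ = 3.5 × 2 = 7 (a 2-hour block = 2 hours).
The eighth arrival falls in the interval iff at least 8 events occur there: P(S_8 ≤ t) = P(N ≥ 8) = 1 − P(N ≤ 7) ≈ 0.4013.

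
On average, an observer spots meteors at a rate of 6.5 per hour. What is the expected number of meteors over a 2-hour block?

E[N] = λt = 6.5 × 2 = 13 (a 2-hour block = 2 hours).

13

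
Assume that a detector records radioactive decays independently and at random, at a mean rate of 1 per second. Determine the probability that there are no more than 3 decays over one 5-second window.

Over the interval, μ = 1 × 5 = 5 (a 5-second window = 5 seconds).
P(N ≤ 3) = Σ_{j=0}^{3} e^(−μ) μ^j/j! ≈ 0.2650.

0.2650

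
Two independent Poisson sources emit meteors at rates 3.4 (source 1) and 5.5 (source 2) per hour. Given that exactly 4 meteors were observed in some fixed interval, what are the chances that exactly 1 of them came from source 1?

Given the total, each event is independently from source 1 with probability p = λ_1/(λ_1+λ_2) = 3.4/8.9 ≈ 0.3820.
So K ~ Binomial(4, 3.4/8.9): P(K = 1) = C(4,1) · (3.4/8.9)^1 · (5.5/8.9)^3 ≈ 0.3606.

0.3606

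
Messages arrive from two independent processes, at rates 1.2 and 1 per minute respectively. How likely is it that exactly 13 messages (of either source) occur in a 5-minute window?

Independent Poisson processes superpose: combined rate λ = 1.2 + 1 = 2.2 per minute.
Over the interval, μ = 2.2 × 5 = 11 (a 5-minute window = 5 minutes).
P(N = 13) = e^(−11) · 11^13/13! ≈ 0.0926.

0.0926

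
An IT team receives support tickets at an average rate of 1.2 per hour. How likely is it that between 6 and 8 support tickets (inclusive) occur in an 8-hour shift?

Over the interval, μ = 1.2 × 8 = 9.6 (an 8-hour shift = 8 hours).
P(6 ≤ N ≤ 8) = Σ_{j=6}^{8} e^(−9.6) · 9.6^j/j! ≈ 0.2958.

0.2958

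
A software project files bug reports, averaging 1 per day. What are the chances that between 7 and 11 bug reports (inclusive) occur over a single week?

0.4969

Over the interval, μ = 1 × 7 = 7 (a week = 7 days).
P(7 ≤ N ≤ 11) = Σ_{j=7}^{11} e^(−7) · 7^j/j! ≈ 0.4969.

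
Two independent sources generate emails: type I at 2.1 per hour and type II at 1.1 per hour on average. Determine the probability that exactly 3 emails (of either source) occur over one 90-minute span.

Independent Poisson processes superpose: combined rate λ = 2.1 + 1.1 = 3.2 per hour.
Over the interval, μ = 3.2 × 1.5 = 4.8 (a 90-minute span = 1.5 hours).
P(N = 3) = e^(−4.8) · 4.8^3/3! ≈ 0.1517.

0.1517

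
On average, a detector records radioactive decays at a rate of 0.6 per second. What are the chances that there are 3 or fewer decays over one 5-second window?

0.6472

Over the interval, μ = 0.6 × 5 = 3 (a 5-second window = 5 seconds).
P(N ≤ 3) = Σ_{j=0}^{3} e^(−μ) μ^j/j! ≈ 0.6472.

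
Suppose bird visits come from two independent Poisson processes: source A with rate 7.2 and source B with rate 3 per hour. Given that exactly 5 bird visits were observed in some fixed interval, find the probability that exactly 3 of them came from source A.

Given the total, each event is independently from source A with probability p = λ_A/(λ_A+λ_B) = 7.2/10.2 ≈ 0.7059.
So K ~ Binomial(5, 7.2/10.2): P(K = 3) = C(5,3) · (7.2/10.2)^3 · (3/10.2)^2 ≈ 0.3043.

0.3043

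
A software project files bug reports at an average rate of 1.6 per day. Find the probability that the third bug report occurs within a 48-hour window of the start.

0.6201

Over the interval, μ = 1.6 × 2 = 3.2 (a 48-hour window = 2 days).
The third arrival falls in the interval iff at least 3 events occur there: P(S_3 ≤ t) = P(N ≥ 3) = 1 − P(N ≤ 2) ≈ 0.6201.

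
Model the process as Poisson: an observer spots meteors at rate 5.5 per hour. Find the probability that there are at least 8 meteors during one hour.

With mean μ = 5.5 per hour,
P(N ≥ 8) = 1 − P(N ≤ 7) = 1 − Σ_{j=0}^{7} e^(−μ) μ^j/j! ≈ 0.1905.

0.1905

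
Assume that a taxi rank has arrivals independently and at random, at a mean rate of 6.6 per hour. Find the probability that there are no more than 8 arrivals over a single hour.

With mean μ = 6.6 per hour,
P(N ≤ 8) = Σ_{j=0}^{8} e^(−μ) μ^j/j! ≈ 0.7796.

0.7796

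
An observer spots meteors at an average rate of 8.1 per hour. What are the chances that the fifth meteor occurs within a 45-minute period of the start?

Over the interval, μ = 8.1 × 0.75 = 6.075 (a 45-minute period = 0.75 hours).
The fifth arrival falls in the interval iff at least 5 events occur there: P(S_5 ≤ t) = P(N ≥ 5) = 1 − P(N ≤ 4) ≈ 0.7249.

0.7249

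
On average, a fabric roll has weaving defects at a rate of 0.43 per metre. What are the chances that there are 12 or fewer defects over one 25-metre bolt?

Over the interval, μ = 0.43 × 25 = 10.75 (a 25-metre bolt = 25 metres).
P(N ≤ 12) = Σ_{j=0}^{12} e^(−μ) μ^j/j! ≈ 0.7157.

0.7157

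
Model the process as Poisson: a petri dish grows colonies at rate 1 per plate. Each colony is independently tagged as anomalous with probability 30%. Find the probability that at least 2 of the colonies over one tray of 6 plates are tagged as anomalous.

0.5372

Thinning: the colonies that are tagged as anomalous themselves form a Poisson process with rate 0.3 × 1 = 0.3 per plate.
Over the interval, μ = 0.3 × 6 = 1.8 (a tray of 6 plates = 6 plates).
P(N ≥ 2) = 1 − P(N ≤ 1) ≈ 0.5372.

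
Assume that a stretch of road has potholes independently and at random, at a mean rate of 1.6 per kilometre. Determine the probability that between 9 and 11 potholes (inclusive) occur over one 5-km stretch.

Over the interval, μ = 1.6 × 5 = 8 (a 5-km stretch = 5 kilometres).
P(9 ≤ N ≤ 11) = Σ_{j=9}^{11} e^(−8) · 8^j/j! ≈ 0.2955.

0.2955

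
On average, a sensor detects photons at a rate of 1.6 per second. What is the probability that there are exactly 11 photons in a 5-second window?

Over the interval, μ = 1.6 × 5 = 8 (a 5-second window = 5 seconds).
P(N = 11) = e^(−μ) μ^11/11! = e^(−8) · 8^11/39916800 ≈ 0.0722.

0.0722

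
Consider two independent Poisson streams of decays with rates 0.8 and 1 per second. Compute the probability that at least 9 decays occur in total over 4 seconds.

Independent Poisson processes superpose: combined rate λ = 0.8 + 1 = 1.8 per second.
Over the interval, μ = 1.8 × 4 = 7.2 (4 seconds).
P(N ≥ 9) = 1 − P(N ≤ 8) ≈ 0.2973.

0.2973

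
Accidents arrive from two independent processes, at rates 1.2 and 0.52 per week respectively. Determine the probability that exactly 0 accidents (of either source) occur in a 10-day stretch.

0.0857

Independent Poisson processes superpose: combined rate λ = 1.2 + 0.52 = 1.72 per week.
Over the interval, μ = 1.72 × 10/7 ≈ 2.45714 (a 10-day stretch = 10/7 weeks).
P(N = 0) = e^(−2.45714) · 2.45714^0/0! ≈ 0.0857.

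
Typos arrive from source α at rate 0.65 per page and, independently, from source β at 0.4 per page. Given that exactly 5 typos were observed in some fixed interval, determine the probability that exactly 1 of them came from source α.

Given the total, each event is independently from source α with probability p = λ_α/(λ_α+λ_β) = 0.65/1.05 ≈ 0.6190.
So K ~ Binomial(5, 0.65/1.05): P(K = 1) = C(5,1) · (0.65/1.05)^1 · (0.4/1.05)^4 ≈ 0.0652.

0.0652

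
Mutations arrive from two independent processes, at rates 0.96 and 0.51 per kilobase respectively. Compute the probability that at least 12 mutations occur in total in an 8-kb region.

Independent Poisson processes superpose: combined rate λ = 0.96 + 0.51 = 1.47 per kilobase.
Over the interval, μ = 1.47 × 8 = 11.76 (an 8-kb region = 8 kilobases).
P(N ≥ 12) = 1 − P(N ≤ 11) ≈ 0.5107.

0.5107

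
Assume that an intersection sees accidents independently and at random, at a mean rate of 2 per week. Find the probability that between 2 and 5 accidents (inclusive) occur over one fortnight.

Over the interval, μ = 2 × 2 = 4 (a fortnight = 2 weeks).
P(2 ≤ N ≤ 5) = Σ_{j=2}^{5} e^(−4) · 4^j/j! ≈ 0.6936.

0.6936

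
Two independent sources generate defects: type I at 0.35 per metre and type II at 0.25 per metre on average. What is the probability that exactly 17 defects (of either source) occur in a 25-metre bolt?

0.0847

Independent Poisson processes superpose: combined rate λ = 0.35 + 0.25 = 0.6 per metre.
Over the interval, μ = 0.6 × 25 = 15 (a 25-metre bolt = 25 metres).
P(N = 17) = e^(−15) · 15^17/17! ≈ 0.0847.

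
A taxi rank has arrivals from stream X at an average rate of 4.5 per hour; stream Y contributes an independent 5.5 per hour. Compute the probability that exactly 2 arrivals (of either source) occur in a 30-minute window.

Independent Poisson processes superpose: combined rate λ = 4.5 + 5.5 = 10 per hour.
Over the interval, μ = 10 × 0.5 = 5 (a 30-minute window = 0.5 hours).
P(N = 2) = e^(−5) · 5^2/2! ≈ 0.0842.

0.0842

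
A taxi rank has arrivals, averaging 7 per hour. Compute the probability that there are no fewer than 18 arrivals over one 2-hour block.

Over the interval, μ = 7 × 2 = 14 (a 2-hour block = 2 hours).
P(N ≥ 18) = 1 − P(N ≤ 17) = 1 − Σ_{j=0}^{17} e^(−μ) μ^j/j! ≈ 0.1728.

0.1728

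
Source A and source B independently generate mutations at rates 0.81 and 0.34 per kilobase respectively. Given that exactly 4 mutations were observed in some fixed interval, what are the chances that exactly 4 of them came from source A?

Given the total, each event is independently from source A with probability p = λ_A/(λ_A+λ_B) = 0.81/1.15 ≈ 0.7043.
So K ~ Binomial(4, 0.81/1.15): P(K = 4) = C(4,4) · (0.81/1.15)^4 · (0.34/1.15)^0 ≈ 0.2461.

0.2461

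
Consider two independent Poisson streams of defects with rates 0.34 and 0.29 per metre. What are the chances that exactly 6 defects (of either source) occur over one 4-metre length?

0.0286

Independent Poisson processes superpose: combined rate λ = 0.34 + 0.29 = 0.63 per metre.
Over the interval, μ = 0.63 × 4 = 2.52 (a 4-metre length = 4 metres).
P(N = 6) = e^(−2.52) · 2.52^6/6! ≈ 0.0286.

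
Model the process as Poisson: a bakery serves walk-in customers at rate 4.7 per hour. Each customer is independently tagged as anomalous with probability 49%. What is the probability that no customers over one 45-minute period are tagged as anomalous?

Thinning: the customers that are tagged as anomalous themselves form a Poisson process with rate 0.49 × 4.7 = 2.303 per hour.
Over the interval, μ = 2.303 × 0.75 = 1.72725 (a 45-minute period = 0.75 hours).
P(N = 0) = e^(−1.72725) · 1.72725^0/0! ≈ 0.1778.

0.1778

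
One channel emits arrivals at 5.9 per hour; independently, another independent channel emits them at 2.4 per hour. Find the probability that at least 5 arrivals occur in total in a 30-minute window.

Independent Poisson processes superpose: combined rate λ = 5.9 + 2.4 = 8.3 per hour.
Over the interval, μ = 8.3 × 0.5 = 4.15 (a 30-minute window = 0.5 hours).
P(N ≥ 5) = 1 − P(N ≤ 4) ≈ 0.4004.

0.4004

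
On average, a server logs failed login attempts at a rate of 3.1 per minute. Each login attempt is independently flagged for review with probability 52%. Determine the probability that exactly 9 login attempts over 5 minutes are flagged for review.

Thinning: the login attempts that are flagged for review themselves form a Poisson process with rate 0.52 × 3.1 = 1.612 per minute.
Over the interval, μ = 1.612 × 5 = 8.06 (5 minutes).
P(N = 9) = e^(−8.06) · 8.06^9/9! ≈ 0.1250.

0.1250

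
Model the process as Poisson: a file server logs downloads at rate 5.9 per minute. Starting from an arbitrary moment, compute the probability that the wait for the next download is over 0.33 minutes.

0.1427

The wait for the next event is exponential with rate λ = 5.9 per minute.
P(T > 0.33) = e^(−λt) = e^(−5.9 × 0.33) = e^(−1.947) ≈ 0.1427.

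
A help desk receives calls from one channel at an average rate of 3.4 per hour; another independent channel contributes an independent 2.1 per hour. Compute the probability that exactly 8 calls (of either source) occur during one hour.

0.0849

Independent Poisson processes superpose: combined rate λ = 3.4 + 2.1 = 5.5 per hour.
So μ = 5.5.
P(N = 8) = e^(−5.5) · 5.5^8/8! ≈ 0.0849.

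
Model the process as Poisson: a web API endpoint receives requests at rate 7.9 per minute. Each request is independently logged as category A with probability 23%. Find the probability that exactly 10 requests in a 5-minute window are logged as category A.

Thinning: the requests that are logged as category A themselves form a Poisson process with rate 0.23 × 7.9 = 1.817 per minute.
Over the interval, μ = 1.817 × 5 = 9.085 (a 5-minute window = 5 minutes).
P(N = 10) = e^(−9.085) · 9.085^10/10! ≈ 0.1197.

0.1197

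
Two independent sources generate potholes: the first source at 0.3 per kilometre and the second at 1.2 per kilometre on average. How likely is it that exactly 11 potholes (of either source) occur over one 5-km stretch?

0.0585

Independent Poisson processes superpose: combined rate λ = 0.3 + 1.2 = 1.5 per kilometre.
Over the interval, μ = 1.5 × 5 = 7.5 (a 5-km stretch = 5 kilometres).
P(N = 11) = e^(−7.5) · 7.5^11/11! ≈ 0.0585.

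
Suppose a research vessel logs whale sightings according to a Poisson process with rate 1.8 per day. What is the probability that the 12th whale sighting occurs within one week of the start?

0.6050

Over the interval, μ = 1.8 × 7 = 12.6 (a week = 7 days).
The 12th arrival falls in the interval iff at least 12 events occur there: P(S_12 ≤ t) = P(N ≥ 12) = 1 − P(N ≤ 11) ≈ 0.6050.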